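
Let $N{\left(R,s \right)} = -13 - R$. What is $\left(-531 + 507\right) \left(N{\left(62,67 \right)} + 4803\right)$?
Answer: $-113472$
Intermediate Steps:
$\left(-531 + 507\right) \left(N{\left(62,67 \right)} + 4803\right) = \left(-531 + 507\right) \left(\left(-13 - 62\right) + 4803\right) = - 24 \left(\left(-13 - 62\right) + 4803\right) = - 24 \left(-75 + 4803\right) = \left(-24\right) 4728 = -113472$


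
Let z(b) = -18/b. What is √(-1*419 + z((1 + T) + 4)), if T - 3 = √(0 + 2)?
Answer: √(-3370 - 419*√2)/√(8 + √2) ≈ 20.516*I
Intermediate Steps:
T = 3 + √2 (T = 3 + √(0 + 2) = 3 + √2 ≈ 4.4142)
√(-1*419 + z((1 + T) + 4)) = √(-1*419 - 18/((1 + (3 + √2)) + 4)) = √(-419 - 18/((4 + √2) + 4)) = √(-419 - 18/(8 + √2))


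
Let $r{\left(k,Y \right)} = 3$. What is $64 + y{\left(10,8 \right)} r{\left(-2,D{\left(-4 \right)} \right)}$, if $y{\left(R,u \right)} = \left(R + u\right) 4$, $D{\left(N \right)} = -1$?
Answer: $280$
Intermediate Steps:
$y{\left(R,u \right)} = 4 R + 4 u$
$64 + y{\left(10,8 \right)} r{\left(-2,D{\left(-4 \right)} \right)} = 64 + \left(4 \cdot 10 + 4 \cdot 8\right) 3 = 64 + \left(40 + 32\right) 3 = 64 + 72 \cdot 3 = 64 + 216 = 280$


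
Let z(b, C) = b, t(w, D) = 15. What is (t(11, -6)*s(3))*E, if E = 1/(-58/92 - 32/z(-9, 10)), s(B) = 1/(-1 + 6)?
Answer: 1242/1211 ≈ 1.0256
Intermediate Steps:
s(B) = ⅕ (s(B) = 1/5 = ⅕)
E = 414/1211 (E = 1/(-58/92 - 32/(-9)) = 1/(-58*1/92 - 32*(-⅑)) = 1/(-29/46 + 32/9) = 1/(1211/414) = 414/1211 ≈ 0.34187)
(t(11, -6)*s(3))*E = (15*(⅕))*(414/1211) = 3*(414/1211) = 1242/1211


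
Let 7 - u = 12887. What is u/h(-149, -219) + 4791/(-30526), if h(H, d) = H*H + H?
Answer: -124706503/168289838 ≈ -0.74102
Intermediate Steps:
u = -12880 (u = 7 - 1*12887 = 7 - 12887 = -12880)
h(H, d) = H + H**2 (h(H, d) = H**2 + H = H + H**2)
u/h(-149, -219) + 4791/(-30526) = -12880*(-1/(149*(1 - 149))) + 4791/(-30526) = -12880/((-149*(-148))) + 4791*(-1/30526) = -12880/22052 - 4791/30526 = -12880*1/22052 - 4791/30526 = -3220/5513 - 4791/30526 = -124706503/168289838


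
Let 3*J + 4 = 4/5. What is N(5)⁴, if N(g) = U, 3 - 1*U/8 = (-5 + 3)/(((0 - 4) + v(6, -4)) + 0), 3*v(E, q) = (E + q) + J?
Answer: 7093827403776/47458321 ≈ 1.4948e+5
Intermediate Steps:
J = -16/15 (J = -4/3 + (4/5)/3 = -4/3 + (4*(⅕))/3 = -4/3 + (⅓)*(⅘) = -4/3 + 4/15 = -16/15 ≈ -1.0667)
v(E, q) = -16/45 + E/3 + q/3 (v(E, q) = ((E + q) - 16/15)/3 = (-16/15 + E + q)/3 = -16/45 + E/3 + q/3)
U = 1632/83 (U = 24 - 8*(-5 + 3)/(((0 - 4) + (-16/45 + (⅓)*6 + (⅓)*(-4))) + 0) = 24 - (-16)/((-4 + (-16/45 + 2 - 4/3)) + 0) = 24 - (-16)/((-4 + 14/45) + 0) = 24 - (-16)/(-166/45 + 0) = 24 - (-16)/(-166/45) = 24 - (-16)*(-45)/166 = 24 - 8*45/83 = 24 - 360/83 = 1632/83 ≈ 19.663)
N(g) = 1632/83
N(5)⁴ = (1632/83)⁴ = 7093827403776/47458321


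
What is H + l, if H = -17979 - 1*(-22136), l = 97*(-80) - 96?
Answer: -3699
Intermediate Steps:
l = -7856 (l = -7760 - 96 = -7856)
H = 4157 (H = -17979 + 22136 = 4157)
H + l = 4157 - 7856 = -3699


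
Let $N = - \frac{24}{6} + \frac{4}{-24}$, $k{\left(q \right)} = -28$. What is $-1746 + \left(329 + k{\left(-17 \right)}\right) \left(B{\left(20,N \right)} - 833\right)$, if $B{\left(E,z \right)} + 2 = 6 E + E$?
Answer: $-210941$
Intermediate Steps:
$N = - \frac{25}{6}$ ($N = \left(-24\right) \frac{1}{6} + 4 \left(- \frac{1}{24}\right) = -4 - \frac{1}{6} = - \frac{25}{6} \approx -4.1667$)
$B{\left(E,z \right)} = -2 + 7 E$ ($B{\left(E,z \right)} = -2 + \left(6 E + E\right) = -2 + 7 E$)
$-1746 + \left(329 + k{\left(-17 \right)}\right) \left(B{\left(20,N \right)} - 833\right) = -1746 + \left(329 - 28\right) \left(\left(-2 + 7 \cdot 20\right) - 833\right) = -1746 + 301 \left(\left(-2 + 140\right) - 833\right) = -1746 + 301 \left(138 - 833\right) = -1746 + 301 \left(-695\right) = -1746 - 209195 = -210941$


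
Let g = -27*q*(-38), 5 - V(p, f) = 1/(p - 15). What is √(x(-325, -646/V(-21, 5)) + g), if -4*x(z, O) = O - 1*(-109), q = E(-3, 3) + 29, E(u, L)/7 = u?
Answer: √1076247539/362 ≈ 90.625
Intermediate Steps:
E(u, L) = 7*u
V(p, f) = 5 - 1/(-15 + p) (V(p, f) = 5 - 1/(p - 15) = 5 - 1/(-15 + p))
q = 8 (q = 7*(-3) + 29 = -21 + 29 = 8)
x(z, O) = -109/4 - O/4 (x(z, O) = -(O - 1*(-109))/4 = -(O + 109)/4 = -(109 + O)/4 = -109/4 - O/4)
g = 8208 (g = -27*8*(-38) = -216*(-38) = 8208)
√(x(-325, -646/V(-21, 5)) + g) = √((-109/4 - (-323)/(2*((-76 + 5*(-21))/(-15 - 21)))) + 8208) = √((-109/4 - (-323)/(2*((-76 - 105)/(-36)))) + 8208) = √((-109/4 - (-323)/(2*((-1/36*(-181))))) + 8208) = √((-109/4 - (-323)/(2*181/36)) + 8208) = √((-109/4 - (-323)*36/(2*181)) + 8208) = √((-109/4 - ¼*(-23256/181)) + 8208) = √((-109/4 + 5814/181) + 8208) = √(3527/724 + 8208) = √(5946119/724) = √1076247539/362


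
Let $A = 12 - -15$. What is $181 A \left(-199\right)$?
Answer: $-972513$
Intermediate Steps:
$A = 27$ ($A = 12 + 15 = 27$)
$181 A \left(-199\right) = 181 \cdot 27 \left(-199\right) = 4887 \left(-199\right) = -972513$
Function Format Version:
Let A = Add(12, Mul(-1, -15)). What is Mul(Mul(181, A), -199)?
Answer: -972513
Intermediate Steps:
A = 27 (A = Add(12, 15) = 27)
Mul(Mul(181, A), -199) = Mul(Mul(181, 27), -199) = Mul(4887, -199) = -972513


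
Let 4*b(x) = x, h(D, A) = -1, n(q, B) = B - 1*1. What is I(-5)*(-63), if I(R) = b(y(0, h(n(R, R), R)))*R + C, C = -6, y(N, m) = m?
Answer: 1197/4 ≈ 299.25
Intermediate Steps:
n(q, B) = -1 + B (n(q, B) = B - 1 = -1 + B)
b(x) = x/4
I(R) = -6 - R/4 (I(R) = ((1/4)*(-1))*R - 6 = -R/4 - 6 = -6 - R/4)
I(-5)*(-63) = (-6 - 1/4*(-5))*(-63) = (-6 + 5/4)*(-63) = -19/4*(-63) = 1197/4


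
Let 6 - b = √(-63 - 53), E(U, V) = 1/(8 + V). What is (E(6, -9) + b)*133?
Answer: 665 - 266*I*√29 ≈ 665.0 - 1432.5*I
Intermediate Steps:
b = 6 - 2*I*√29 (b = 6 - √(-63 - 53) = 6 - √(-116) = 6 - 2*I*√29 ≈ 6.0 - 10.77*I)
(E(6, -9) + b)*133 = (1/(8 - 9) + (6 - 2*I*√29))*133 = (1/(-1) + (6 - 2*I*√29))*133 = (-1 + (6 - 2*I*√29))*133 = (5 - 2*I*√29)*133 = 665 - 266*I*√29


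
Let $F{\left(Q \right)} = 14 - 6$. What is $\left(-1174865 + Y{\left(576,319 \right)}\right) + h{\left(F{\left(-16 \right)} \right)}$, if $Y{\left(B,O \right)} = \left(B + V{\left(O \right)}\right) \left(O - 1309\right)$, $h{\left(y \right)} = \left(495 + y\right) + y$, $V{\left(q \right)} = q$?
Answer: $-2060404$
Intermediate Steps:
$F{\left(Q \right)} = 8$ ($F{\left(Q \right)} = 14 - 6 = 8$)
$h{\left(y \right)} = 495 + 2 y$
$Y{\left(B,O \right)} = \left(-1309 + O\right) \left(B + O\right)$ ($Y{\left(B,O \right)} = \left(B + O\right) \left(O - 1309\right) = \left(B + O\right) \left(-1309 + O\right) = \left(-1309 + O\right) \left(B + O\right)$)
$\left(-1174865 + Y{\left(576,319 \right)}\right) + h{\left(F{\left(-16 \right)} \right)} = \left(-1174865 + \left(319^{2} - 753984 - 417571 + 576 \cdot 319\right)\right) + \left(495 + 2 \cdot 8\right) = \left(-1174865 + \left(101761 - 753984 - 417571 + 183744\right)\right) + \left(495 + 16\right) = \left(-1174865 - 886050\right) + 511 = -2060915 + 511 = -2060404$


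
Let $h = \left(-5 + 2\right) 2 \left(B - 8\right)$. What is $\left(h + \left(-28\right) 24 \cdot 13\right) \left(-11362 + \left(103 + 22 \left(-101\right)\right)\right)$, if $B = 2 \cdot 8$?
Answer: $118417104$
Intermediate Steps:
$B = 16$
$h = -48$ ($h = \left(-5 + 2\right) 2 \left(16 - 8\right) = \left(-3\right) 2 \cdot 8 = \left(-6\right) 8 = -48$)
$\left(h + \left(-28\right) 24 \cdot 13\right) \left(-11362 + \left(103 + 22 \left(-101\right)\right)\right) = \left(-48 + \left(-28\right) 24 \cdot 13\right) \left(-11362 + \left(103 + 22 \left(-101\right)\right)\right) = \left(-48 - 8736\right) \left(-11362 + \left(103 - 2222\right)\right) = \left(-48 - 8736\right) \left(-11362 - 2119\right) = \left(-8784\right) \left(-13481\right) = 118417104$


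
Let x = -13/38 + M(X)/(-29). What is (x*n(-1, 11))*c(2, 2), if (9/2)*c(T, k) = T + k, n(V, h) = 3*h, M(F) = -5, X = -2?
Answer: -8228/1653 ≈ -4.9776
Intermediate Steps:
x = -187/1102 (x = -13/38 - 5/(-29) = -13*1/38 - 5*(-1/29) = -13/38 + 5/29 = -187/1102 ≈ -0.16969)
c(T, k) = 2*T/9 + 2*k/9 (c(T, k) = 2*(T + k)/9 = 2*T/9 + 2*k/9)
(x*n(-1, 11))*c(2, 2) = (-561*11/1102)*((2/9)*2 + (2/9)*2) = (-187/1102*33)*(4/9 + 4/9) = -6171/1102*8/9 = -8228/1653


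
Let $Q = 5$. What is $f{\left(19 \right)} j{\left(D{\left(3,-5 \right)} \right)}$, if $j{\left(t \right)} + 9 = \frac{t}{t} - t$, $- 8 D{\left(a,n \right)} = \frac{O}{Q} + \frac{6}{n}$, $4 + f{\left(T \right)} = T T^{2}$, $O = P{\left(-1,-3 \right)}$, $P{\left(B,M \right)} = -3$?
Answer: $- \frac{451059}{8} \approx -56382.0$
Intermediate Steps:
$O = -3$
$f{\left(T \right)} = -4 + T^{3}$ ($f{\left(T \right)} = -4 + T T^{2} = -4 + T^{3}$)
$D{\left(a,n \right)} = \frac{3}{40} - \frac{3}{4 n}$ ($D{\left(a,n \right)} = - \frac{- \frac{3}{5} + \frac{6}{n}}{8} = \frac{3}{40} - \frac{3}{4 n}$)
$j{\left(t \right)} = -8 - t$ ($j{\left(t \right)} = -9 - \left(t - \frac{t}{t}\right) = -9 - \left(-1 + t\right) = -8 - t$)
$f{\left(19 \right)} j{\left(D{\left(3,-5 \right)} \right)} = \left(-4 + 19^{3}\right) \left(-8 - \frac{3 \left(-10 - 5\right)}{40 \left(-5\right)}\right) = \left(-4 + 6859\right) \left(-8 - \frac{3}{40} \left(- \frac{1}{5}\right) \left(-15\right)\right) = 6855 \left(-8 - \frac{9}{40}\right) = 6855 \left(- \frac{329}{40}\right) = - \frac{451059}{8}$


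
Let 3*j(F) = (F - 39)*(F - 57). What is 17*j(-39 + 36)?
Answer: 14280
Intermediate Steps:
j(F) = (-57 + F)*(-39 + F)/3 (j(F) = ((F - 39)*(F - 57))/3 = ((-39 + F)*(-57 + F))/3 = ((-57 + F)*(-39 + F))/3 = (-57 + F)*(-39 + F)/3)
17*j(-39 + 36) = 17*(741 - 32*(-39 + 36) + (-39 + 36)²/3) = 17*(741 - 32*(-3) + (⅓)*(-3)²) = 17*(741 + 96 + (⅓)*9) = 17*(741 + 96 + 3) = 17*840 = 14280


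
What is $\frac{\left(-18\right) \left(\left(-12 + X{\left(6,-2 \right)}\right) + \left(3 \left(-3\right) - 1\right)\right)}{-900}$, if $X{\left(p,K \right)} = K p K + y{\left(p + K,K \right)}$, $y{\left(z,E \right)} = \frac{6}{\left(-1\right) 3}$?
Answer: $0$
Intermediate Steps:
$y{\left(z,E \right)} = -2$ ($y{\left(z,E \right)} = \frac{6}{-3} = 6 \left(- \frac{1}{3}\right) = -2$)
$X{\left(p,K \right)} = -2 + p K^{2}$ ($X{\left(p,K \right)} = K p K - 2 = p K^{2} - 2 = -2 + p K^{2}$)
$\frac{\left(-18\right) \left(\left(-12 + X{\left(6,-2 \right)}\right) + \left(3 \left(-3\right) - 1\right)\right)}{-900} = \frac{\left(-18\right) \left(\left(-12 - \left(2 - 6 \left(-2\right)^{2}\right)\right) + \left(3 \left(-3\right) - 1\right)\right)}{-900} = - 18 \left(\left(-12 + \left(-2 + 6 \cdot 4\right)\right) - 10\right) \left(- \frac{1}{900}\right) = - 18 \left(\left(-12 + \left(-2 + 24\right)\right) - 10\right) \left(- \frac{1}{900}\right) = - 18 \left(\left(-12 + 22\right) - 10\right) \left(- \frac{1}{900}\right) = - 18 \left(10 - 10\right) \left(- \frac{1}{900}\right) = \left(-18\right) 0 \left(- \frac{1}{900}\right) = 0 \left(- \frac{1}{900}\right) = 0$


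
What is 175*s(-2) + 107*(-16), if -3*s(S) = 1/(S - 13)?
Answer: -15373/9 ≈ -1708.1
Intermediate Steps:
s(S) = -1/(3*(-13 + S)) (s(S) = -1/(3*(S - 13)) = -1/(3*(-13 + S)))
175*s(-2) + 107*(-16) = 175*(-1/(-39 + 3*(-2))) + 107*(-16) = 175*(-1/(-39 - 6)) - 1712 = 175*(-1/(-45)) - 1712 = 175*(-1*(-1/45)) - 1712 = 175*(1/45) - 1712 = 35/9 - 1712 = -15373/9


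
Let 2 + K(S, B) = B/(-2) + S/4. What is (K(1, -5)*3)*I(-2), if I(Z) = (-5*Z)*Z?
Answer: -45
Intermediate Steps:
K(S, B) = -2 - B/2 + S/4 (K(S, B) = -2 + (B/(-2) + S/4) = -2 + (B*(-½) + S*(¼)) = -2 + (-B/2 + S/4) = -2 - B/2 + S/4)
I(Z) = -5*Z²
(K(1, -5)*3)*I(-2) = ((-2 - ½*(-5) + (¼)*1)*3)*(-5*(-2)²) = ((-2 + 5/2 + ¼)*3)*(-5*4) = ((¾)*3)*(-20) = (9/4)*(-20) = -45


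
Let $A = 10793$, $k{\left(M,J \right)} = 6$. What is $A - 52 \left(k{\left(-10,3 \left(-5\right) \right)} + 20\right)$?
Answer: $9441$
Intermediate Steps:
$A - 52 \left(k{\left(-10,3 \left(-5\right) \right)} + 20\right) = 10793 - 52 \left(6 + 20\right) = 10793 - 1352 = 9441$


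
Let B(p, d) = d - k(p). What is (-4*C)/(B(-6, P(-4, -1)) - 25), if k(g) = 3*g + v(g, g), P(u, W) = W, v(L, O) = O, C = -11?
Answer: -22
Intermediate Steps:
k(g) = 4*g (k(g) = 3*g + g = 4*g)
B(p, d) = d - 4*p
(-4*C)/(B(-6, P(-4, -1)) - 25) = (-4*(-11))/((-1 - 4*(-6)) - 25) = 44/((-1 + 24) - 25) = 44/(23 - 25) = 44/(-2) = 44*(-½) = -22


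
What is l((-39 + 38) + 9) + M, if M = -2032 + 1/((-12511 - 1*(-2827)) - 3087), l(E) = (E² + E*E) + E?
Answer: -24213817/12771 ≈ -1896.0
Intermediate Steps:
l(E) = E + 2*E² (l(E) = (E² + E²) + E = 2*E² + E = E + 2*E²)
M = -25950673/12771 (M = -2032 + 1/((-12511 + 2827) - 3087) = -2032 + 1/(-9684 - 3087) = -2032 + 1/(-12771) = -2032 - 1/12771 = -25950673/12771 ≈ -2032.0)
l((-39 + 38) + 9) + M = ((-39 + 38) + 9)*(1 + 2*((-39 + 38) + 9)) - 25950673/12771 = (-1 + 9)*(1 + 2*(-1 + 9)) - 25950673/12771 = 8*(1 + 2*8) - 25950673/12771 = 8*(1 + 16) - 25950673/12771 = 8*17 - 25950673/12771 = 136 - 25950673/12771 = -24213817/12771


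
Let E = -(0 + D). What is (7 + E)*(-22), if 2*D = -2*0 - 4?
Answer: -198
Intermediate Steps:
D = -2 (D = (-2*0 - 4)/2 = (0 - 4)/2 = (½)*(-4) = -2)
E = 2 (E = -(0 - 2) = -1*(-2) = 2)
(7 + E)*(-22) = (7 + 2)*(-22) = 9*(-22) = -198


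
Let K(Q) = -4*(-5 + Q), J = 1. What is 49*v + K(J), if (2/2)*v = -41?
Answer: -1993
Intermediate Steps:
v = -41
K(Q) = 20 - 4*Q
49*v + K(J) = 49*(-41) + (20 - 4*1) = -2009 + (20 - 4) = -2009 + 16 = -1993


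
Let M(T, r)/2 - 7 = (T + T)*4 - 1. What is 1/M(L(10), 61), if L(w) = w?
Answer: 1/172 ≈ 0.0058140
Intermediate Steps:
M(T, r) = 12 + 16*T (M(T, r) = 14 + 2*((T + T)*4 - 1) = 14 + 2*((2*T)*4 - 1) = 14 + 2*(8*T - 1) = 14 + 2*(-1 + 8*T) = 14 + (-2 + 16*T) = 12 + 16*T)
1/M(L(10), 61) = 1/(12 + 16*10) = 1/(12 + 160) = 1/172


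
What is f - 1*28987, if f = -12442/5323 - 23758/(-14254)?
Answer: -1099705869944/37937021 ≈ -28988.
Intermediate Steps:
f = -25442217/37937021 (f = -12442*1/5323 - 23758*(-1/14254) = -12442/5323 + 11879/7127 = -25442217/37937021 ≈ -0.67064)
f - 1*28987 = -25442217/37937021 - 1*28987 = -25442217/37937021 - 28987 = -1099705869944/37937021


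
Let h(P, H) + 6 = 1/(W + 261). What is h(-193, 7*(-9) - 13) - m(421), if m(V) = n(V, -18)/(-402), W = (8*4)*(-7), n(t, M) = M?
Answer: -14918/2479 ≈ -6.0177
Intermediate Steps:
W = -224 (W = 32*(-7) = -224)
m(V) = 3/67 (m(V) = -18/(-402) = -18*(-1/402) = 3/67)
h(P, H) = -221/37 (h(P, H) = -6 + 1/(-224 + 261) = -6 + 1/37 = -221/37)
h(-193, 7*(-9) - 13) - m(421) = -221/37 - 1*3/67 = -221/37 - 3/67 = -14918/2479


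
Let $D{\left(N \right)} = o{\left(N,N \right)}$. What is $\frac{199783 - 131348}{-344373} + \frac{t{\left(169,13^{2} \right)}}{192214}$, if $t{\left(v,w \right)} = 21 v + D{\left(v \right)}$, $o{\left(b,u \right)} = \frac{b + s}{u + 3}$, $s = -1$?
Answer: $- \frac{513060904793}{2846312408346} \approx -0.18025$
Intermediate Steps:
$o{\left(b,u \right)} = \frac{-1 + b}{3 + u}$ ($o{\left(b,u \right)} = \frac{b - 1}{u + 3} = \frac{-1 + b}{3 + u}$)
$D{\left(N \right)} = \frac{-1 + N}{3 + N}$
$t{\left(v,w \right)} = 21 v + \frac{-1 + v}{3 + v}$
$\frac{199783 - 131348}{-344373} + \frac{t{\left(169,13^{2} \right)}}{192214} = \frac{199783 - 131348}{-344373} + \frac{\frac{1}{3 + 169} \left(-1 + 169 + 21 \cdot 169 \left(3 + 169\right)\right)}{192214} = \left(199783 - 131348\right) \left(- \frac{1}{344373}\right) + \frac{-1 + 169 + 21 \cdot 169 \cdot 172}{172} \cdot \frac{1}{192214} = 68435 \left(- \frac{1}{344373}\right) + \frac{-1 + 169 + 610428}{172} \cdot \frac{1}{192214} = - \frac{68435}{344373} + \frac{1}{172} \cdot 610596 \cdot \frac{1}{192214} = - \frac{68435}{344373} + \frac{152649}{43} \cdot \frac{1}{192214} = - \frac{68435}{344373} + \frac{152649}{8265202} = - \frac{513060904793}{2846312408346}$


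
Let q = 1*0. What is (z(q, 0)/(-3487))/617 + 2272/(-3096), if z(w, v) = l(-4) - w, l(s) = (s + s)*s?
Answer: -611032420/832622373 ≈ -0.73386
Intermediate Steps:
l(s) = 2*s² (l(s) = (2*s)*s = 2*s²)
q = 0
z(w, v) = 32 - w (z(w, v) = 2*(-4)² - w = 2*16 - w = 32 - w)
(z(q, 0)/(-3487))/617 + 2272/(-3096) = ((32 - 1*0)/(-3487))/617 + 2272/(-3096) = ((32 + 0)*(-1/3487))*(1/617) + 2272*(-1/3096) = (32*(-1/3487))*(1/617) - 284/387 = -32/3487*1/617 - 284/387 = -32/2151479 - 284/387 = -611032420/832622373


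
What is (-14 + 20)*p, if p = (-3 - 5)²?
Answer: 384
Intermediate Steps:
p = 64 (p = (-8)² = 64)
(-14 + 20)*p = (-14 + 20)*64 = 6*64 = 384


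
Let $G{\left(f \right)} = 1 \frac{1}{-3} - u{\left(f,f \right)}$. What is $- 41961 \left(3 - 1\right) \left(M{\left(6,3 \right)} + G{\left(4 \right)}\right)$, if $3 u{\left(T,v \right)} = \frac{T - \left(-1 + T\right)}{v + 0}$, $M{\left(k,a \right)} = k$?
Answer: $- \frac{937129}{2} \approx -4.6856 \cdot 10^{5}$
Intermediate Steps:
$u{\left(T,v \right)} = \frac{1}{3 v}$ ($u{\left(T,v \right)} = \frac{\left(T - \left(-1 + T\right)\right) \frac{1}{v + 0}}{3} = \frac{1 \frac{1}{v}}{3} = \frac{1}{3 v}$)
$G{\left(f \right)} = - \frac{1}{3} - \frac{1}{3 f}$ ($G{\left(f \right)} = 1 \frac{1}{-3} - \frac{1}{3 f} = 1 \left(- \frac{1}{3}\right) - \frac{1}{3 f} = - \frac{1}{3} - \frac{1}{3 f}$)
$- 41961 \left(3 - 1\right) \left(M{\left(6,3 \right)} + G{\left(4 \right)}\right) = - 41961 \left(3 - 1\right) \left(6 + \frac{-1 - 4}{3 \cdot 4}\right) = - 41961 \cdot 2 \left(6 + \frac{1}{3} \cdot \frac{1}{4} \left(-1 - 4\right)\right) = - 41961 \cdot 2 \left(6 + \frac{1}{3} \cdot \frac{1}{4} \left(-5\right)\right) = - 41961 \cdot 2 \left(6 - \frac{5}{12}\right) = - 41961 \cdot 2 \cdot \frac{67}{12} = \left(-41961\right) \frac{67}{6} = - \frac{937129}{2}$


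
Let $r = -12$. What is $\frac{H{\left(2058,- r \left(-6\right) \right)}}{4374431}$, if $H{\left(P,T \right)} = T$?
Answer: $- \frac{72}{4374431} \approx -1.6459 \cdot 10^{-5}$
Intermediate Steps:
$\frac{H{\left(2058,- r \left(-6\right) \right)}}{4374431} = \frac{\left(-1\right) \left(-12\right) \left(-6\right)}{4374431} = 12 \left(-6\right) \frac{1}{4374431} = \left(-72\right) \frac{1}{4374431} = - \frac{72}{4374431}$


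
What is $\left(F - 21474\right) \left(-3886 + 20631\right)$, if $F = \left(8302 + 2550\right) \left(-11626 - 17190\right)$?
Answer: $-5236709161970$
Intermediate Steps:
$F = -312711232$ ($F = 10852 \left(-28816\right) = -312711232$)
$\left(F - 21474\right) \left(-3886 + 20631\right) = \left(-312711232 - 21474\right) \left(-3886 + 20631\right) = \left(-312732706\right) 16745 = -5236709161970$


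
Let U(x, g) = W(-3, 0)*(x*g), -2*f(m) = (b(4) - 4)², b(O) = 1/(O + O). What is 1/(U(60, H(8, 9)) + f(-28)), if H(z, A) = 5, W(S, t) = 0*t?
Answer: -128/961 ≈ -0.13319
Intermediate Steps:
b(O) = 1/(2*O)
W(S, t) = 0
f(m) = -961/128 (f(m) = -((½)/4 - 4)²/2 = -((½)*(¼) - 4)²/2 = -(⅛ - 4)²/2 = -(-31/8)²/2 = -½*961/64 = -961/128)
U(x, g) = 0 (U(x, g) = 0*(x*g) = 0*(g*x) = 0)
1/(U(60, H(8, 9)) + f(-28)) = 1/(0 - 961/128) = 1/(-961/128) = -128/961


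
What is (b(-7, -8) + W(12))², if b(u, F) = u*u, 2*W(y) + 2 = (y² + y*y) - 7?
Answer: 142129/4 ≈ 35532.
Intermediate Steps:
W(y) = -9/2 + y² (W(y) = -1 + ((y² + y*y) - 7)/2 = -1 + ((y² + y²) - 7)/2 = -1 + (2*y² - 7)/2 = -1 + (-7 + 2*y²)/2 = -1 + (-7/2 + y²) = -9/2 + y²)
b(u, F) = u²
(b(-7, -8) + W(12))² = ((-7)² + (-9/2 + 12²))² = (49 + (-9/2 + 144))² = (49 + 279/2)² = (377/2)² = 142129/4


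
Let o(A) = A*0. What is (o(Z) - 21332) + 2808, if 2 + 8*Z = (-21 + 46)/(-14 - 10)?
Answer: -18524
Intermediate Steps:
Z = -73/192 (Z = -¼ + ((-21 + 46)/(-14 - 10))/8 = -¼ + (25/(-24))/8 = -¼ + (25*(-1/24))/8 = -¼ + (⅛)*(-25/24) = -¼ - 25/192 = -73/192 ≈ -0.38021)
o(A) = 0
(o(Z) - 21332) + 2808 = (0 - 21332) + 2808 = -21332 + 2808 = -18524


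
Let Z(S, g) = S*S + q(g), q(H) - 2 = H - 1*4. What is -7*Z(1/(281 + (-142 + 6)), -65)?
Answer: 9860718/21025 ≈ 469.00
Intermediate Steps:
q(H) = -2 + H (q(H) = 2 + (H - 1*4) = 2 + (H - 4) = 2 + (-4 + H) = -2 + H)
Z(S, g) = -2 + g + S² (Z(S, g) = S*S + (-2 + g) = S² + (-2 + g) = -2 + g + S²)
-7*Z(1/(281 + (-142 + 6)), -65) = -7*(-2 - 65 + (1/(281 + (-142 + 6)))²) = -7*(-2 - 65 + (1/(281 - 136))²) = -7*(-2 - 65 + (1/145)²) = -7*(-2 - 65 + 1/21025) = -7*(-1408674/21025) = 9860718/21025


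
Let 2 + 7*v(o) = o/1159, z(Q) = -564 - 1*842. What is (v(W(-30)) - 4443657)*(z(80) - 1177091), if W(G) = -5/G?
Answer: 254918740787462441/48678 ≈ 5.2368e+12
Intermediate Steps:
z(Q) = -1406 (z(Q) = -564 - 842 = -1406)
v(o) = -2/7 + o/8113 (v(o) = -2/7 + (o/1159)/7 = -2/7 + o/8113)
(v(W(-30)) - 4443657)*(z(80) - 1177091) = ((-2/7 + (-5/(-30))/8113) - 4443657)*(-1406 - 1177091) = ((-2/7 + (-5*(-1/30))/8113) - 4443657)*(-1178497) = ((-2/7 + (1/8113)*(⅙)) - 4443657)*(-1178497) = ((-2/7 + 1/48678) - 4443657)*(-1178497) = (-13907/48678 - 4443657)*(-1178497) = -216308349353/48678*(-1178497) = 254918740787462441/48678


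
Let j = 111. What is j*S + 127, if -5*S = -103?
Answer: 12068/5 ≈ 2413.6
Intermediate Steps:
S = 103/5 (S = -1/5*(-103) = 103/5 ≈ 20.600)
j*S + 127 = 111*(103/5) + 127 = 11433/5 + 127 = 12068/5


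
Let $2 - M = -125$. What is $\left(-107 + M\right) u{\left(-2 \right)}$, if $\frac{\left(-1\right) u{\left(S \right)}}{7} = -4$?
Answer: $560$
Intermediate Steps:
$M = 127$ ($M = 2 - -125 = 2 + 125 = 127$)
$u{\left(S \right)} = 28$ ($u{\left(S \right)} = \left(-7\right) \left(-4\right) = 28$)
$\left(-107 + M\right) u{\left(-2 \right)} = \left(-107 + 127\right) 28 = 20 \cdot 28 = 560$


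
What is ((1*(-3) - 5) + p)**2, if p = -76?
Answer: 7056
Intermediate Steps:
((1*(-3) - 5) + p)**2 = ((1*(-3) - 5) - 76)**2 = ((-3 - 5) - 76)**2 = (-8 - 76)**2 = (-84)**2 = 7056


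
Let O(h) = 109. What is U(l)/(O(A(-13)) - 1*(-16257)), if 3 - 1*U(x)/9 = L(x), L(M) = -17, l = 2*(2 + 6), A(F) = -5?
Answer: 90/8183 ≈ 0.010998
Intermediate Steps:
l = 16 (l = 2*8 = 16)
U(x) = 180 (U(x) = 27 - 9*(-17) = 27 + 153 = 180)
U(l)/(O(A(-13)) - 1*(-16257)) = 180/(109 - 1*(-16257)) = 180/(109 + 16257) = 180/16366 = 180*(1/16366) = 90/8183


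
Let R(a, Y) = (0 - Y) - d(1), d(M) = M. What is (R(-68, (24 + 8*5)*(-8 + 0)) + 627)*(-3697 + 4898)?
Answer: 1366738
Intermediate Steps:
R(a, Y) = -1 - Y (R(a, Y) = (0 - Y) - 1*1 = -Y - 1 = -1 - Y)
(R(-68, (24 + 8*5)*(-8 + 0)) + 627)*(-3697 + 4898) = ((-1 - (24 + 8*5)*(-8 + 0)) + 627)*(-3697 + 4898) = ((-1 - (24 + 40)*(-8)) + 627)*1201 = ((-1 - 64*(-8)) + 627)*1201 = ((-1 - 1*(-512)) + 627)*1201 = ((-1 + 512) + 627)*1201 = (511 + 627)*1201 = 1138*1201 = 1366738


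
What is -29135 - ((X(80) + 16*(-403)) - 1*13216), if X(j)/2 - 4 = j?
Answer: -9639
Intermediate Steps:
X(j) = 8 + 2*j
-29135 - ((X(80) + 16*(-403)) - 1*13216) = -29135 - (((8 + 2*80) + 16*(-403)) - 1*13216) = -29135 - (((8 + 160) - 6448) - 13216) = -29135 - ((168 - 6448) - 13216) = -29135 - (-6280 - 13216) = -29135 - 1*(-19496) = -29135 + 19496 = -9639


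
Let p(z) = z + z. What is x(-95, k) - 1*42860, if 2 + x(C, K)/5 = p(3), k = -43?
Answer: -42840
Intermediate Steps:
p(z) = 2*z
x(C, K) = 20 (x(C, K) = -10 + 5*(2*3) = -10 + 5*6 = -10 + 30 = 20)
x(-95, k) - 1*42860 = 20 - 1*42860 = 20 - 42860 = -42840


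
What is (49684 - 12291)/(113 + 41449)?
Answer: 37393/41562 ≈ 0.89969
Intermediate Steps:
(49684 - 12291)/(113 + 41449) = 37393/41562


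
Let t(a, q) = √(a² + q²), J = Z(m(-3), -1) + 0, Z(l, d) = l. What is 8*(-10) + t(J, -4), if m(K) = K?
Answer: -75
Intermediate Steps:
J = -3 (J = -3 + 0 = -3)
8*(-10) + t(J, -4) = 8*(-10) + √((-3)² + (-4)²) = -80 + √(9 + 16) = -80 + √25 = -80 + 5 = -75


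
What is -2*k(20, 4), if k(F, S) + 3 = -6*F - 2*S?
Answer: 262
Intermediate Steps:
k(F, S) = -3 - 6*F - 2*S (k(F, S) = -3 + (-6*F - 2*S) = -3 - 6*F - 2*S)
-2*k(20, 4) = -2*(-3 - 6*20 - 2*4) = -2*(-3 - 120 - 8) = -2*(-131) = 262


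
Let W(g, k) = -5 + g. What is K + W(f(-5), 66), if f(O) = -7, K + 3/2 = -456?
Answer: -939/2 ≈ -469.50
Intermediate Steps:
K = -915/2 (K = -3/2 - 456 = -915/2 ≈ -457.50)
K + W(f(-5), 66) = -915/2 + (-5 - 7) = -915/2 - 12 = -939/2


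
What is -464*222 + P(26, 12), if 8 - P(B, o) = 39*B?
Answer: -104014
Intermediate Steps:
P(B, o) = 8 - 39*B
-464*222 + P(26, 12) = -464*222 + (8 - 39*26) = -103008 + (8 - 1014) = -103008 - 1006 = -104014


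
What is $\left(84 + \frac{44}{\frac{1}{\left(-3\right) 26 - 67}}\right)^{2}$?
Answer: $39639616$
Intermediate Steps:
$\left(84 + \frac{44}{\frac{1}{\left(-3\right) 26 - 67}}\right)^{2} = \left(84 + \frac{44}{\frac{1}{-78 - 67}}\right)^{2} = \left(84 + \frac{44}{\frac{1}{-145}}\right)^{2} = \left(84 + \frac{44}{- \frac{1}{145}}\right)^{2} = \left(84 + 44 \left(-145\right)\right)^{2} = \left(84 - 6380\right)^{2} = \left(-6296\right)^{2} = 39639616$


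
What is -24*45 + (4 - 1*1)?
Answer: -1077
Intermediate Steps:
-24*45 + (4 - 1*1) = -1080 + (4 - 1) = -1080 + 3 = -1077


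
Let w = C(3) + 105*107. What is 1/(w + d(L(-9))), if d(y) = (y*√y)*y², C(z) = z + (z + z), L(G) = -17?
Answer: 11244/536766209 + 4913*I*√17/536766209 ≈ 2.0948e-5 + 3.7739e-5*I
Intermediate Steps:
C(z) = 3*z (C(z) = z + 2*z = 3*z)
w = 11244 (w = 3*3 + 105*107 = 9 + 11235 = 11244)
d(y) = y^(7/2) (d(y) = y^(3/2)*y² = y^(7/2))
1/(w + d(L(-9))) = 1/(11244 + (-17)^(7/2)) = 1/(11244 - 4913*I*√17)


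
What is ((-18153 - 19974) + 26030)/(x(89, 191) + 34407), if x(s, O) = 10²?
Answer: -12097/34507 ≈ -0.35057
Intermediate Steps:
x(s, O) = 100
((-18153 - 19974) + 26030)/(x(89, 191) + 34407) = ((-18153 - 19974) + 26030)/(100 + 34407) = (-38127 + 26030)/34507 = -12097*1/34507 = -12097/34507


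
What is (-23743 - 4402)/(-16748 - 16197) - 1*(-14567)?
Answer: 95987592/6589 ≈ 14568.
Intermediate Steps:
(-23743 - 4402)/(-16748 - 16197) - 1*(-14567) = -28145/(-32945) + 14567 = -28145*(-1/32945) + 14567 = 5629/6589 + 14567 = 95987592/6589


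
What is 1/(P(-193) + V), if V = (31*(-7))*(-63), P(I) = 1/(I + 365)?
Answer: 172/2351413 ≈ 7.3147e-5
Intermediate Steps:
P(I) = 1/(365 + I)
V = 13671 (V = -217*(-63) = 13671)
1/(P(-193) + V) = 1/(1/(365 - 193) + 13671) = 1/(1/172 + 13671) = 1/(2351413/172) = 172/2351413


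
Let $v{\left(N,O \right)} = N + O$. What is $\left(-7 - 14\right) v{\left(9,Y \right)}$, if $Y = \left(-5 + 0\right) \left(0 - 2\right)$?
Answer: $-399$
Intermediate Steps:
$Y = 10$ ($Y = \left(-5\right) \left(-2\right) = 10$)
$\left(-7 - 14\right) v{\left(9,Y \right)} = \left(-7 - 14\right) \left(9 + 10\right) = \left(-21\right) 19 = -399$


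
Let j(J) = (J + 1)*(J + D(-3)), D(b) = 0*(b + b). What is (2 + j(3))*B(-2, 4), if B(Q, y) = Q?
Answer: -28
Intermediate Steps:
D(b) = 0 (D(b) = 0*(2*b) = 0)
j(J) = J*(1 + J) (j(J) = (J + 1)*(J + 0) = (1 + J)*J = J*(1 + J))
(2 + j(3))*B(-2, 4) = (2 + 3*(1 + 3))*(-2) = (2 + 3*4)*(-2) = (2 + 12)*(-2) = 14*(-2) = -28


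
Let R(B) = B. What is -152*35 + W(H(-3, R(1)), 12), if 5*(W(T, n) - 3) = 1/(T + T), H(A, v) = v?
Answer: -53169/10 ≈ -5316.9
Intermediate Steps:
W(T, n) = 3 + 1/(10*T) (W(T, n) = 3 + 1/(5*(T + T)) = 3 + 1/(5*((2*T))) = 3 + (1/(2*T))/5 = 3 + 1/(10*T))
-152*35 + W(H(-3, R(1)), 12) = -152*35 + (3 + (1/10)/1) = -5320 + (3 + (1/10)*1) = -5320 + (3 + 1/10) = -5320 + 31/10 = -53169/10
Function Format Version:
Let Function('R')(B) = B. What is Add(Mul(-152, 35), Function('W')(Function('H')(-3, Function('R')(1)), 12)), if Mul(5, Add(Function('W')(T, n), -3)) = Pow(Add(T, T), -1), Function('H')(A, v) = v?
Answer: Rational(-53169, 10) ≈ -5316.9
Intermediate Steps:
Function('W')(T, n) = Add(3, Mul(Rational(1, 10), Pow(T, -1))) (Function('W')(T, n) = Add(3, Mul(Rational(1, 5), Pow(Add(T, T), -1))) = Add(3, Mul(Rational(1, 5), Pow(Mul(2, T), -1))) = Add(3, Mul(Rational(1, 5), Mul(Rational(1, 2), Pow(T, -1)))) = Add(3, Mul(Rational(1, 10), Pow(T, -1))))
Add(Mul(-152, 35), Function('W')(Function('H')(-3, Function('R')(1)), 12)) = Add(Mul(-152, 35), Add(3, Mul(Rational(1, 10), Pow(1, -1)))) = Add(-5320, Add(3, Mul(Rational(1, 10), 1))) = Add(-5320, Add(3, Rational(1, 10))) = Add(-5320, Rational(31, 10)) = Rational(-53169, 10)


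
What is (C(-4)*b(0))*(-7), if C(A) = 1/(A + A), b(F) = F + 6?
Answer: 21/4 ≈ 5.2500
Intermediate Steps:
b(F) = 6 + F
C(A) = 1/(2*A)
(C(-4)*b(0))*(-7) = (((½)/(-4))*(6 + 0))*(-7) = (((½)*(-¼))*6)*(-7) = -⅛*6*(-7) = -¾*(-7) = 21/4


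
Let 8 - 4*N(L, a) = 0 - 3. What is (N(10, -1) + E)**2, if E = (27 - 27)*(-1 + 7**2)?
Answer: 121/16 ≈ 7.5625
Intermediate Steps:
E = 0 (E = 0*(-1 + 49) = 0*48 = 0)
N(L, a) = 11/4 (N(L, a) = 2 - (0 - 3)/4 = 2 - 1/4*(-3) = 2 + 3/4 = 11/4)
(N(10, -1) + E)**2 = (11/4 + 0)**2 = (11/4)**2 = 121/16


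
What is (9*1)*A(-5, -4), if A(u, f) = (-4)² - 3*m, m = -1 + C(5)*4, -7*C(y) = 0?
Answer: 171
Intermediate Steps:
C(y) = 0 (C(y) = -⅐*0 = 0)
m = -1 (m = -1 + 0*4 = -1 + 0 = -1)
A(u, f) = 19 (A(u, f) = (-4)² - 3*(-1) = 16 + 3 = 19)
(9*1)*A(-5, -4) = (9*1)*19 = 9*19 = 171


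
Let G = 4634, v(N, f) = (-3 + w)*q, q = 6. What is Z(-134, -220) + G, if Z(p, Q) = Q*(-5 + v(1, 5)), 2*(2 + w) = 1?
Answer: 11674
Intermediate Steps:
w = -3/2 (w = -2 + (½)*1 = -2 + ½ = -3/2 ≈ -1.5000)
v(N, f) = -27 (v(N, f) = (-3 - 3/2)*6 = -9/2*6 = -27)
Z(p, Q) = -32*Q (Z(p, Q) = Q*(-5 - 27) = Q*(-32) = -32*Q)
Z(-134, -220) + G = -32*(-220) + 4634 = 7040 + 4634 = 11674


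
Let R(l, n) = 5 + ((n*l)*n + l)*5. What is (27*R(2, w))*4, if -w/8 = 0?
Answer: 1620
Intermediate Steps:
w = 0 (w = -8*0 = 0)
R(l, n) = 5 + 5*l + 5*l*n**2 (R(l, n) = 5 + ((l*n)*n + l)*5 = 5 + (l*n**2 + l)*5 = 5 + (l + l*n**2)*5 = 5 + (5*l + 5*l*n**2) = 5 + 5*l + 5*l*n**2)
(27*R(2, w))*4 = (27*(5 + 5*2 + 5*2*0**2))*4 = (27*(5 + 10 + 5*2*0))*4 = (27*(5 + 10 + 0))*4 = (27*15)*4 = 405*4 = 1620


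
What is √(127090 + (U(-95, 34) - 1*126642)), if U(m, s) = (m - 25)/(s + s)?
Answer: √128962/17 ≈ 21.124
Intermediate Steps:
U(m, s) = (-25 + m)/(2*s) (U(m, s) = (-25 + m)/((2*s)) = (-25 + m)*(1/(2*s)) = (-25 + m)/(2*s))
√(127090 + (U(-95, 34) - 1*126642)) = √(127090 + ((½)*(-25 - 95)/34 - 1*126642)) = √(127090 + ((½)*(1/34)*(-120) - 126642)) = √(127090 + (-30/17 - 126642)) = √(127090 - 2152944/17) = √(7586/17) = √128962/17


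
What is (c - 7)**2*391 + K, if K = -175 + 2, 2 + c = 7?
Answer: 1391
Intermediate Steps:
c = 5 (c = -2 + 7 = 5)
K = -173
(c - 7)**2*391 + K = (5 - 7)**2*391 - 173 = (-2)**2*391 - 173 = 4*391 - 173 = 1564 - 173 = 1391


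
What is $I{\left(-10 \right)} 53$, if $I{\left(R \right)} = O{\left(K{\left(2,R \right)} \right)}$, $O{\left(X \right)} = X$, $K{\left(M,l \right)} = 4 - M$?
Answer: $106$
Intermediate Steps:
$I{\left(R \right)} = 2$ ($I{\left(R \right)} = 4 - 2 = 2$)
$I{\left(-10 \right)} 53 = 2 \cdot 53 = 106$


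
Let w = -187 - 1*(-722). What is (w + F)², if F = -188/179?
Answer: 9134962929/32041 ≈ 2.8510e+5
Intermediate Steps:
F = -188/179 (F = -188*1/179 = -188/179 ≈ -1.0503)
w = 535 (w = -187 + 722 = 535)
(w + F)² = (535 - 188/179)² = (95577/179)² = 9134962929/32041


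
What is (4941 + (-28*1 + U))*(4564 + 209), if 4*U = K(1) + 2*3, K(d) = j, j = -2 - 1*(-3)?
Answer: 93832407/4 ≈ 2.3458e+7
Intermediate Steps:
j = 1 (j = -2 + 3 = 1)
K(d) = 1
U = 7/4 (U = (1 + 2*3)/4 = (1 + 6)/4 = (¼)*7 = 7/4 ≈ 1.7500)
(4941 + (-28*1 + U))*(4564 + 209) = (4941 + (-28*1 + 7/4))*(4564 + 209) = (4941 + (-28 + 7/4))*4773 = (4941 - 105/4)*4773 = (19659/4)*4773 = 93832407/4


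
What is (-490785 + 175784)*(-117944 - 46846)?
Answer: 51909014790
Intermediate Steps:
(-490785 + 175784)*(-117944 - 46846) = -315001*(-164790) = 51909014790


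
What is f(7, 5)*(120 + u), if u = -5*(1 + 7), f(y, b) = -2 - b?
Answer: -560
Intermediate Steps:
u = -40 (u = -5*8 = -40)
f(7, 5)*(120 + u) = (-2 - 1*5)*(120 - 40) = (-2 - 5)*80 = -7*80 = -560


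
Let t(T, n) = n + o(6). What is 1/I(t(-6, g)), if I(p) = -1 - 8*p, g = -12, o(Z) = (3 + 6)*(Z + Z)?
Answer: -1/769 ≈ -0.0013004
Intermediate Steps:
o(Z) = 18*Z (o(Z) = 9*(2*Z) = 18*Z)
t(T, n) = 108 + n (t(T, n) = n + 18*6 = n + 108 = 108 + n)
1/I(t(-6, g)) = 1/(-1 - 8*(108 - 12)) = 1/(-1 - 8*96) = 1/(-1 - 768) = 1/(-769) = -1/769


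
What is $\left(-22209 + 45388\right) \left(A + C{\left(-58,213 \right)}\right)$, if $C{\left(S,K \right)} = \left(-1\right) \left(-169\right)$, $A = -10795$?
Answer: $-246300054$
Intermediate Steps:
$C{\left(S,K \right)} = 169$
$\left(-22209 + 45388\right) \left(A + C{\left(-58,213 \right)}\right) = \left(-22209 + 45388\right) \left(-10795 + 169\right) = 23179 \left(-10626\right) = -246300054$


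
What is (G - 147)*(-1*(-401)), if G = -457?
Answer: -242204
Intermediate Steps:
(G - 147)*(-1*(-401)) = (-457 - 147)*(-1*(-401)) = -604*401 = -242204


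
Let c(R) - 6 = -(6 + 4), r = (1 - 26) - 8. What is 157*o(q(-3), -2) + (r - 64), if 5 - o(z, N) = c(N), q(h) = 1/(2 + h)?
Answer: 1316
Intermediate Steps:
r = -33 (r = -25 - 8 = -33)
c(R) = -4 (c(R) = 6 - (6 + 4) = 6 - 1*10 = 6 - 10 = -4)
o(z, N) = 9 (o(z, N) = 5 - 1*(-4) = 5 + 4 = 9)
157*o(q(-3), -2) + (r - 64) = 157*9 + (-33 - 64) = 1413 - 97 = 1316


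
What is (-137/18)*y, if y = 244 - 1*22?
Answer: -5069/3 ≈ -1689.7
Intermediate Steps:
y = 222 (y = 244 - 22 = 222)
(-137/18)*y = -137/18*222 = -5069/3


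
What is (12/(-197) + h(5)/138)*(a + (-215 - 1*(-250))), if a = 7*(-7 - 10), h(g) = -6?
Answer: 39732/4531 ≈ 8.7689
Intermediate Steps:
a = -119 (a = 7*(-17) = -119)
(12/(-197) + h(5)/138)*(a + (-215 - 1*(-250))) = (12/(-197) - 6/138)*(-119 + (-215 - 1*(-250))) = (12*(-1/197) - 6*1/138)*(-119 + (-215 + 250)) = (-12/197 - 1/23)*(-119 + 35) = -473/4531*(-84) = 39732/4531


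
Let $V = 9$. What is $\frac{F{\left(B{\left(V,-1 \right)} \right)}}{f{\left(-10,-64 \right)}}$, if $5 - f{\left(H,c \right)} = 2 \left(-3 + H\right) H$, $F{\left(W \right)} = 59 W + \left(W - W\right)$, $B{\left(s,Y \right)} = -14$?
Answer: $\frac{826}{255} \approx 3.2392$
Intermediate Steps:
$F{\left(W \right)} = 59 W$ ($F{\left(W \right)} = 59 W + 0 = 59 W$)
$f{\left(H,c \right)} = 5 - H \left(-6 + 2 H\right)$ ($f{\left(H,c \right)} = 5 - 2 \left(-3 + H\right) H = 5 - \left(-6 + 2 H\right) H = 5 - H \left(-6 + 2 H\right)$)
$\frac{F{\left(B{\left(V,-1 \right)} \right)}}{f{\left(-10,-64 \right)}} = \frac{59 \left(-14\right)}{5 - 2 \left(-10\right)^{2} + 6 \left(-10\right)} = - \frac{826}{5 - 200 - 60} = - \frac{826}{-255} = \left(-826\right) \left(- \frac{1}{255}\right) = \frac{826}{255}$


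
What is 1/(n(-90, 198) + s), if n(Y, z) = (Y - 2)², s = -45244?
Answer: -1/36780 ≈ -2.7189e-5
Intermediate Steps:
n(Y, z) = (-2 + Y)²
1/(n(-90, 198) + s) = 1/((-2 - 90)² - 45244) = 1/((-92)² - 45244) = 1/(8464 - 45244) = 1/(-36780) = -1/36780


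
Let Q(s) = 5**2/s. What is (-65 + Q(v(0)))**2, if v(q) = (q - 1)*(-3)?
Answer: 28900/9 ≈ 3211.1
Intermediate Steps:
v(q) = 3 - 3*q (v(q) = (-1 + q)*(-3) = 3 - 3*q)
Q(s) = 25/s
(-65 + Q(v(0)))**2 = (-65 + 25/(3 - 3*0))**2 = (-65 + 25/(3 + 0))**2 = (-65 + 25/3)**2 = (-170/3)**2 = 28900/9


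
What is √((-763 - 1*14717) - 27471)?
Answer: I*√42951 ≈ 207.25*I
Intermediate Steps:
√((-763 - 1*14717) - 27471) = √((-763 - 14717) - 27471) = √(-15480 - 27471) = √(-42951) = I*√42951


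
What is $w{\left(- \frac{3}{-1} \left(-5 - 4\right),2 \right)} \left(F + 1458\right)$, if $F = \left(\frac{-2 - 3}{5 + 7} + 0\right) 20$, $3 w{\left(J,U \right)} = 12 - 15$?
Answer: $- \frac{4349}{3} \approx -1449.7$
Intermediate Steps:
$w{\left(J,U \right)} = -1$ ($w{\left(J,U \right)} = \frac{12 - 15}{3} = \frac{1}{3} \left(-3\right) = -1$)
$F = - \frac{25}{3}$ ($F = \left(- \frac{5}{12} + 0\right) 20 = \left(- \frac{5}{12}\right) 20 = - \frac{25}{3} \approx -8.3333$)
$w{\left(- \frac{3}{-1} \left(-5 - 4\right),2 \right)} \left(F + 1458\right) = - (- \frac{25}{3} + 1458) = \left(-1\right) \frac{4349}{3} = - \frac{4349}{3}$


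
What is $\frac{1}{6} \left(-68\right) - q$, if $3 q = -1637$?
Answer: $\frac{1603}{3} \approx 534.33$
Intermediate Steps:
$q = - \frac{1637}{3}$ ($q = \frac{1}{3} \left(-1637\right) = - \frac{1637}{3} \approx -545.67$)
$\frac{1}{6} \left(-68\right) - q = \frac{1}{6} \left(-68\right) - - \frac{1637}{3} = \frac{1}{6} \left(-68\right) + \frac{1637}{3} = - \frac{34}{3} + \frac{1637}{3} = \frac{1603}{3}$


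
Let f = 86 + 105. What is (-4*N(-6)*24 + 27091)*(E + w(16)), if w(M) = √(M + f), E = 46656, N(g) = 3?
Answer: 1250520768 + 80409*√23 ≈ 1.2509e+9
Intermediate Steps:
f = 191
w(M) = √(191 + M) (w(M) = √(M + 191) = √(191 + M))
(-4*N(-6)*24 + 27091)*(E + w(16)) = (-4*3*24 + 27091)*(46656 + √(191 + 16)) = (-12*24 + 27091)*(46656 + √207) = (-288 + 27091)*(46656 + 3*√23) = 26803*(46656 + 3*√23) = 1250520768 + 80409*√23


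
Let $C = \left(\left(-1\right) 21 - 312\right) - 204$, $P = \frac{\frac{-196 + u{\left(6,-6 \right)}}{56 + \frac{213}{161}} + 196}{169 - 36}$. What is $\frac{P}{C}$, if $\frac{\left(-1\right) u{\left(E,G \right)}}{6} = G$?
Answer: $- \frac{254732}{94163487} \approx -0.0027052$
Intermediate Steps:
$u{\left(E,G \right)} = - 6 G$
$P = \frac{254732}{175351}$ ($P = \frac{\frac{-196 - -36}{56 + \frac{213}{161}} + 196}{169 - 36} = \frac{\frac{-196 + 36}{56 + 213 \cdot \frac{1}{161}} + 196}{133} = \left(- \frac{160}{56 + \frac{213}{161}} + 196\right) \frac{1}{133} = \left(- \frac{160}{\frac{9229}{161}} + 196\right) \frac{1}{133} = \left(\left(-160\right) \frac{161}{9229} + 196\right) \frac{1}{133} = \left(- \frac{25760}{9229} + 196\right) \frac{1}{133} = \frac{1783124}{9229} \cdot \frac{1}{133} = \frac{254732}{175351} \approx 1.4527$)
$C = -537$ ($C = \left(-21 - 312\right) - 204 = -333 - 204 = -537$)
$\frac{P}{C} = \frac{254732}{175351 \left(-537\right)} = \frac{254732}{175351} \left(- \frac{1}{537}\right) = - \frac{254732}{94163487}$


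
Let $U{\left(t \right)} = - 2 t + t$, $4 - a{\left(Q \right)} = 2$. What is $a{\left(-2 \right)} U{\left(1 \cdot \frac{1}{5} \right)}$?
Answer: $- \frac{2}{5} \approx -0.4$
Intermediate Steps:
$a{\left(Q \right)} = 2$ ($a{\left(Q \right)} = 4 - 2 = 2$)
$U{\left(t \right)} = - t$
$a{\left(-2 \right)} U{\left(1 \cdot \frac{1}{5} \right)} = 2 \left(- \frac{1}{5}\right) = - \frac{2}{5}$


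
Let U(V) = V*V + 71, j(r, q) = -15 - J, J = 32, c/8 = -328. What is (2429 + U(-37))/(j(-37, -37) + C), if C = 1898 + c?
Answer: -3869/773 ≈ -5.0052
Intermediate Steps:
c = -2624 (c = 8*(-328) = -2624)
j(r, q) = -47 (j(r, q) = -15 - 1*32 = -15 - 32 = -47)
U(V) = 71 + V**2 (U(V) = V**2 + 71 = 71 + V**2)
C = -726 (C = 1898 - 2624 = -726)
(2429 + U(-37))/(j(-37, -37) + C) = (2429 + (71 + (-37)**2))/(-47 - 726) = (2429 + (71 + 1369))/(-773) = (2429 + 1440)*(-1/773) = 3869*(-1/773) = -3869/773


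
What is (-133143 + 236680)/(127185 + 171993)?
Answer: 103537/299178 ≈ 0.34607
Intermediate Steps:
(-133143 + 236680)/(127185 + 171993) = 103537/299178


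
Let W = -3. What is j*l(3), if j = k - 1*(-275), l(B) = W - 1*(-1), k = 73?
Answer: -696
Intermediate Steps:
l(B) = -2 (l(B) = -3 - 1*(-1) = -3 + 1 = -2)
j = 348 (j = 73 - 1*(-275) = 73 + 275 = 348)
j*l(3) = 348*(-2) = -696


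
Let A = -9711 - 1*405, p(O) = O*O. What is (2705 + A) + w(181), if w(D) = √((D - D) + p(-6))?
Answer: -7405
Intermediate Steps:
p(O) = O²
w(D) = 6 (w(D) = √((D - D) + (-6)²) = √(0 + 36) = √36 = 6)
A = -10116 (A = -9711 - 405 = -10116)
(2705 + A) + w(181) = (2705 - 10116) + 6 = -7411 + 6 = -7405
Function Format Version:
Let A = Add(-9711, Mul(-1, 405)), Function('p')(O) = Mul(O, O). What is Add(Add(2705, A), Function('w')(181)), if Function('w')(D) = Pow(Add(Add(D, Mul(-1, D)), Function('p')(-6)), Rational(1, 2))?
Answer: -7405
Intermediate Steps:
Function('p')(O) = Pow(O, 2)
Function('w')(D) = 6 (Function('w')(D) = Pow(Add(Add(D, Mul(-1, D)), Pow(-6, 2)), Rational(1, 2)) = Pow(Add(0, 36), Rational(1, 2)) = Pow(36, Rational(1, 2)) = 6)
A = -10116 (A = Add(-9711, -405) = -10116)
Add(Add(2705, A), Function('w')(181)) = Add(Add(2705, -10116), 6) = Add(-7411, 6) = -7405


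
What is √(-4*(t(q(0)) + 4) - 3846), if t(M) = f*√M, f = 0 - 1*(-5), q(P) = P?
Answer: I*√3862 ≈ 62.145*I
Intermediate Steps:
f = 5 (f = 0 + 5 = 5)
t(M) = 5*√M
√(-4*(t(q(0)) + 4) - 3846) = √(-4*(5*√0 + 4) - 3846) = √(-4*(5*0 + 4) - 3846) = √(-4*(0 + 4) - 3846) = √(-4*4 - 3846) = √(-16 - 3846) = √(-3862) = I*√3862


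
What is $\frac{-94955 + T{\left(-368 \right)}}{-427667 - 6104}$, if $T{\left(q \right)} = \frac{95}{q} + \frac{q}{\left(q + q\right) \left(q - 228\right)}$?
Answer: $\frac{5206586761}{23784531472} \approx 0.21891$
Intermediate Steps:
$T{\left(q \right)} = \frac{1}{2 \left(-228 + q\right)} + \frac{95}{q}$ ($T{\left(q \right)} = \frac{95}{q} + \frac{q}{2 q \left(-228 + q\right)} = \frac{95}{q} + q \frac{1}{2 q \left(-228 + q\right)} = \frac{95}{q} + \frac{1}{2 \left(-228 + q\right)} = \frac{1}{2 \left(-228 + q\right)} + \frac{95}{q}$)
$\frac{-94955 + T{\left(-368 \right)}}{-427667 - 6104} = \frac{-94955 + \frac{-43320 + 191 \left(-368\right)}{2 \left(-368\right) \left(-228 - 368\right)}}{-427667 - 6104} = \frac{-94955 + \frac{1}{2} \left(- \frac{1}{368}\right) \frac{1}{-596} \left(-43320 - 70288\right)}{-433771} = \left(-94955 + \frac{1}{2} \left(- \frac{1}{368}\right) \left(- \frac{1}{596}\right) \left(-113608\right)\right) \left(- \frac{1}{433771}\right) = \left(-94955 - \frac{14201}{54832}\right) \left(- \frac{1}{433771}\right) = \left(- \frac{5206586761}{54832}\right) \left(- \frac{1}{433771}\right) = \frac{5206586761}{23784531472}$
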